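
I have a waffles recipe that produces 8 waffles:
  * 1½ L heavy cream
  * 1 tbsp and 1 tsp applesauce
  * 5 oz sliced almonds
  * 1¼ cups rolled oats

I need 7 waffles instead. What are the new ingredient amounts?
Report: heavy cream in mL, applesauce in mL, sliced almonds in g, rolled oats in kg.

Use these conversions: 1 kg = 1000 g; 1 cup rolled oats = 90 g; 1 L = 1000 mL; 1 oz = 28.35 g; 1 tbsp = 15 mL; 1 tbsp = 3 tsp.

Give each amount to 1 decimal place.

heavy cream: 1312.5 mL; applesauce: 17.5 mL; sliced almonds: 124.0 g; rolled oats: 0.1 kg

Scaling factor: 7/8 = 0.875.
heavy cream: 1.5 L × 7/8 × 1000 mL/L = 1312.5 mL
applesauce: (1 tbsp + 1 tsp = 4/3 tbsp) × 7/8 × 15 mL/tbsp = 17.5 mL
sliced almonds: 5 oz × 7/8 × 28.35 g/oz ≈ 124.0 g
rolled oats: 1.25 cup × 7/8 × 90 g/cup ÷ 1000 g/kg ≈ 0.1 kg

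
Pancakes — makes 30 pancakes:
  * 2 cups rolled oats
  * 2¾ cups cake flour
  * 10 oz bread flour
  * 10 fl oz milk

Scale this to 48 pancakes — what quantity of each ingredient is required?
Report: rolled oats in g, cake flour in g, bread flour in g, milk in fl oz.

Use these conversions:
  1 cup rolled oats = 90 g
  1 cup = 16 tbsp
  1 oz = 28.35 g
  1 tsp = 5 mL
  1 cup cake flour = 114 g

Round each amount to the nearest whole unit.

Scaling factor: 48/30 = 8/5 = 1.6.
rolled oats: 2 cup × 8/5 × 90 g/cup = 288 g
cake flour: 2.75 cup × 8/5 × 114 g/cup ≈ 502 g
bread flour: 10 oz × 8/5 × 28.35 g/oz ≈ 454 g
milk: 10 fl oz × 8/5 = 16 fl oz

rolled oats: 288 g; cake flour: 502 g; bread flour: 454 g; milk: 16 fl oz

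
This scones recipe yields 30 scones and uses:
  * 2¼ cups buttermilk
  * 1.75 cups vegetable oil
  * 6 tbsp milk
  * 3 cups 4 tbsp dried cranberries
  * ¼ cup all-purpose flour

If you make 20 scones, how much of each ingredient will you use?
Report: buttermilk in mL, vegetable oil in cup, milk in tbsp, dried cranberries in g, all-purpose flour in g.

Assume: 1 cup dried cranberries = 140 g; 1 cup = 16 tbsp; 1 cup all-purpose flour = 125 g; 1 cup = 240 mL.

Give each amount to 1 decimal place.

Scaling factor: 20/30 = 2/3.
buttermilk: 2.25 cup × 2/3 × 240 mL/cup = 360.0 mL
vegetable oil: 1.75 cup × 2/3 ≈ 1.2 cup
milk: 6 tbsp × 2/3 = 4.0 tbsp
dried cranberries: (3 cup + 4 tbsp = 3.25 cup) × 2/3 × 140 g/cup ≈ 303.3 g
all-purpose flour: 0.25 cup × 2/3 × 125 g/cup ≈ 20.8 g

buttermilk: 360.0 mL; vegetable oil: 1.2 cup; milk: 4.0 tbsp; dried cranberries: 303.3 g; all-purpose flour: 20.8 g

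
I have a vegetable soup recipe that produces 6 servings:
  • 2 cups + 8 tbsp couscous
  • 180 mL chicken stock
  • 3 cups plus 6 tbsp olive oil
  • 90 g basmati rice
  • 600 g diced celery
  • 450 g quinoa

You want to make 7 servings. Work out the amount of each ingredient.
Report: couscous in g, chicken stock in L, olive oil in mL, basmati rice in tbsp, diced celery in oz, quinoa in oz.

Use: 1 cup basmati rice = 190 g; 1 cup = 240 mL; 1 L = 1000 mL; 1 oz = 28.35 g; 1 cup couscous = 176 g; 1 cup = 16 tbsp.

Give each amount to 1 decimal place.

Scaling factor: 7/6.
couscous: (2 cup + 8 tbsp = 2.5 cup) × 7/6 × 176 g/cup ≈ 513.3 g
chicken stock: 180 mL × 7/6 ÷ 1000 mL/L ≈ 0.2 L
olive oil: (3 cup + 6 tbsp = 3.375 cup) × 7/6 × 240 mL/cup = 945.0 mL
basmati rice: 90 g × 7/6 ÷ 190 g/cup × 16 tbsp/cup ≈ 8.8 tbsp
diced celery: 600 g × 7/6 ÷ 28.35 g/oz ≈ 24.7 oz
quinoa: 450 g × 7/6 ÷ 28.35 g/oz ≈ 18.5 oz

couscous: 513.3 g; chicken stock: 0.2 L; olive oil: 945.0 mL; basmati rice: 8.8 tbsp; diced celery: 24.7 oz; quinoa: 18.5 oz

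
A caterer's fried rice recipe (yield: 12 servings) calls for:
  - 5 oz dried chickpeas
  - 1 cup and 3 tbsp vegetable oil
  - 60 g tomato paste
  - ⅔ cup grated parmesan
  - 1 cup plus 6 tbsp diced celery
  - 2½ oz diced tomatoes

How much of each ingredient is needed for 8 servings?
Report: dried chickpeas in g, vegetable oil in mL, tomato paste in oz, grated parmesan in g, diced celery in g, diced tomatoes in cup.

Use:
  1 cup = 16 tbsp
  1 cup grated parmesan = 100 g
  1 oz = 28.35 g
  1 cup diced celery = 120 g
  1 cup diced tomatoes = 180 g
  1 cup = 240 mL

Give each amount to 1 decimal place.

Scaling factor: 8/12 = 2/3.
dried chickpeas: 5 oz × 2/3 × 28.35 g/oz = 94.5 g
vegetable oil: (1 cup + 3 tbsp = 1.1875 cup) × 2/3 × 240 mL/cup = 190.0 mL
tomato paste: 60 g × 2/3 ÷ 28.35 g/oz ≈ 1.4 oz
grated parmesan: 2/3 cup × 2/3 × 100 g/cup ≈ 44.4 g
diced celery: (1 cup + 6 tbsp = 1.375 cup) × 2/3 × 120 g/cup = 110.0 g
diced tomatoes: 2.5 oz × 2/3 × 28.35 g/oz ÷ 180 g/cup ≈ 0.3 cup

dried chickpeas: 94.5 g; vegetable oil: 190.0 mL; tomato paste: 1.4 oz; grated parmesan: 44.4 g; diced celery: 110.0 g; diced tomatoes: 0.3 cup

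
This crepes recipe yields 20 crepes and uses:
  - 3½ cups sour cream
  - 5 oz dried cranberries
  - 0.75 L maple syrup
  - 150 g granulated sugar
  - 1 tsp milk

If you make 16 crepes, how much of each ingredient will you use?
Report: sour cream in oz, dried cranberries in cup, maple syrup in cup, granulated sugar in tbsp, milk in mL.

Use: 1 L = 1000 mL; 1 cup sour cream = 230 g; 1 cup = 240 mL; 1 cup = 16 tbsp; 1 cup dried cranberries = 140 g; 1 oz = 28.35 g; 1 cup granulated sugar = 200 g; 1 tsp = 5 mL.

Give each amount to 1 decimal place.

sour cream: 22.7 oz; dried cranberries: 0.8 cup; maple syrup: 2.5 cup; granulated sugar: 9.6 tbsp; milk: 4.0 mL

Scaling factor: 16/20 = 4/5 = 0.8.
sour cream: 3.5 cup × 4/5 × 230 g/cup ÷ 28.35 g/oz ≈ 22.7 oz
dried cranberries: 5 oz × 4/5 × 28.35 g/oz ÷ 140 g/cup ≈ 0.8 cup
maple syrup: 0.75 L × 4/5 × 1000 mL/L ÷ 240 mL/cup = 2.5 cup
granulated sugar: 150 g × 4/5 ÷ 200 g/cup × 16 tbsp/cup = 9.6 tbsp
milk: 1 tsp × 4/5 × 5 mL/tsp = 4.0 mL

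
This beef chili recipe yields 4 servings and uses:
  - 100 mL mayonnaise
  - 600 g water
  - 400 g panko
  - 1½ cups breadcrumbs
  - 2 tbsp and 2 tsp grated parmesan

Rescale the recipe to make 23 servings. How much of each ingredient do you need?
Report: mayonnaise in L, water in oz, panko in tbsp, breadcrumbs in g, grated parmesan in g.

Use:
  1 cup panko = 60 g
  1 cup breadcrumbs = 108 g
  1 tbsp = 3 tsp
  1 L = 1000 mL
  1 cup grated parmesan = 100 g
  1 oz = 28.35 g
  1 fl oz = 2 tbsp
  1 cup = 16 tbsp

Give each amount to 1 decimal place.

Scaling factor: 23/4 = 5.75.
mayonnaise: 100 mL × 23/4 ÷ 1000 mL/L ≈ 0.6 L
water: 600 g × 23/4 ÷ 28.35 g/oz ≈ 121.7 oz
panko: 400 g × 23/4 ÷ 60 g/cup × 16 tbsp/cup ≈ 613.3 tbsp
breadcrumbs: 1.5 cup × 23/4 × 108 g/cup = 931.5 g
grated parmesan: (2 tbsp + 2 tsp = 8/3 tbsp) × 23/4 ÷ 16 tbsp/cup × 100 g/cup ≈ 95.8 g

mayonnaise: 0.6 L; water: 121.7 oz; panko: 613.3 tbsp; breadcrumbs: 931.5 g; grated parmesan: 95.8 g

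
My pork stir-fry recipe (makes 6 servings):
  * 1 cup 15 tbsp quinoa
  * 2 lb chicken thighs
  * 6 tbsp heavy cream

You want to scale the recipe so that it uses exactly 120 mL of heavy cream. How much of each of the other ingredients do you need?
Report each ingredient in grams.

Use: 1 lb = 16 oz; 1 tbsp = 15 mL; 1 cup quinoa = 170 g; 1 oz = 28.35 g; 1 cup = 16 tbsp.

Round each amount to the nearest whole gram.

The original recipe has 90 mL of heavy cream, so the scaling factor is 120 ÷ 90 = 4/3.
quinoa: (1 cup + 15 tbsp = 1.9375 cup) × 4/3 × 170 g/cup ≈ 439 g
chicken thighs: 2 lb × 4/3 × 16 oz/lb × 28.35 g/oz ≈ 1210 g

quinoa: 439 g; chicken thighs: 1210 g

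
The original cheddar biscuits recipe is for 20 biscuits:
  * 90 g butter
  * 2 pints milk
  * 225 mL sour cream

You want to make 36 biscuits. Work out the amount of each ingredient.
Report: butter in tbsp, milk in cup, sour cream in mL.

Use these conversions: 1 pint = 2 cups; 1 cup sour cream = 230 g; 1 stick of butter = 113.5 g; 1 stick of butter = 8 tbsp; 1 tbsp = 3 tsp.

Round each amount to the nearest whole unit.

Scaling factor: 36/20 = 9/5 = 1.8.
butter: 90 g × 9/5 ÷ 113.5 g/stick × 8 tbsp/stick ≈ 11 tbsp
milk: 2 pint × 9/5 × 2 cup/pint ≈ 7 cup
sour cream: 225 mL × 9/5 = 405 mL

butter: 11 tbsp; milk: 7 cup; sour cream: 405 mL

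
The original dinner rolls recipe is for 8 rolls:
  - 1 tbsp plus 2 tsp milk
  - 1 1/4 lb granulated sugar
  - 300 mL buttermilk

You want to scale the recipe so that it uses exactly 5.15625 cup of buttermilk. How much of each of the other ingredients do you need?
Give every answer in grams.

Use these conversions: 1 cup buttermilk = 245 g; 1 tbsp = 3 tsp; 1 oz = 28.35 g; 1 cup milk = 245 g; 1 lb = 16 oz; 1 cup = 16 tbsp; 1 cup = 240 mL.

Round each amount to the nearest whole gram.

milk: 105 g; granulated sugar: 2339 g

The original recipe has 1.25 cup of buttermilk, so the scaling factor is 5.15625 ÷ 1.25 = 33/8 = 4.125.
milk: (1 tbsp + 2 tsp = 5/3 tbsp) × 33/8 ÷ 16 tbsp/cup × 245 g/cup ≈ 105 g
granulated sugar: 1.25 lb × 33/8 × 16 oz/lb × 28.35 g/oz ≈ 2339 g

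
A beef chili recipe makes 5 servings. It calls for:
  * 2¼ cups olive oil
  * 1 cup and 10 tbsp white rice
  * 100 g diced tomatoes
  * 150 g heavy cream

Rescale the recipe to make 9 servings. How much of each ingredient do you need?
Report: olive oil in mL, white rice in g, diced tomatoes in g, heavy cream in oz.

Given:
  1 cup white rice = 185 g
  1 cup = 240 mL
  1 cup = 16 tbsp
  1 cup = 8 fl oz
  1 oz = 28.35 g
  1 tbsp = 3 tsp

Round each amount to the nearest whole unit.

Scaling factor: 9/5 = 1.8.
olive oil: 2.25 cup × 9/5 × 240 mL/cup = 972 mL
white rice: (1 cup + 10 tbsp = 1.625 cup) × 9/5 × 185 g/cup ≈ 541 g
diced tomatoes: 100 g × 9/5 = 180 g
heavy cream: 150 g × 9/5 ÷ 28.35 g/oz ≈ 10 oz

olive oil: 972 mL; white rice: 541 g; diced tomatoes: 180 g; heavy cream: 10 oz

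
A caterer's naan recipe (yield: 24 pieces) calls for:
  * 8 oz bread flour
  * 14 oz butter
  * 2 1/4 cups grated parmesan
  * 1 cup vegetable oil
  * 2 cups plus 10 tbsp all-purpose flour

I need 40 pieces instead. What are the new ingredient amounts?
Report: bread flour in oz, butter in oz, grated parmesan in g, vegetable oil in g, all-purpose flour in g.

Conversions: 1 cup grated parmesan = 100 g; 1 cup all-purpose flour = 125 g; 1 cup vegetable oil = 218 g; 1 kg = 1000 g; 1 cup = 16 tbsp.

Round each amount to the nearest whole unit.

bread flour: 13 oz; butter: 23 oz; grated parmesan: 375 g; vegetable oil: 363 g; all-purpose flour: 547 g

Scaling factor: 40/24 = 5/3.
bread flour: 8 oz × 5/3 ≈ 13 oz
butter: 14 oz × 5/3 ≈ 23 oz
grated parmesan: 2.25 cup × 5/3 × 100 g/cup = 375 g
vegetable oil: 1 cup × 5/3 × 218 g/cup ≈ 363 g
all-purpose flour: (2 cup + 10 tbsp = 2.625 cup) × 5/3 × 125 g/cup ≈ 547 g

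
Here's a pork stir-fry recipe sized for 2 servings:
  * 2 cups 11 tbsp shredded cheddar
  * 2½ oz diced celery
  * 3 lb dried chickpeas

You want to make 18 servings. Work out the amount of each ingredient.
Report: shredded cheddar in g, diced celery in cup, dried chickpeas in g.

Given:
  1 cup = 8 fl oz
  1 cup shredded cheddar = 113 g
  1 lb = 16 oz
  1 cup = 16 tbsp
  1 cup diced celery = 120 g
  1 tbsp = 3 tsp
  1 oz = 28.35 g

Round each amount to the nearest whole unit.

Scaling factor: 18/2 = 9.
shredded cheddar: (2 cup + 11 tbsp = 2.6875 cup) × 9 × 113 g/cup ≈ 2733 g
diced celery: 2.5 oz × 9 × 28.35 g/oz ÷ 120 g/cup ≈ 5 cup
dried chickpeas: 3 lb × 9 × 16 oz/lb × 28.35 g/oz ≈ 12247 g

shredded cheddar: 2733 g; diced celery: 5 cup; dried chickpeas: 12247 g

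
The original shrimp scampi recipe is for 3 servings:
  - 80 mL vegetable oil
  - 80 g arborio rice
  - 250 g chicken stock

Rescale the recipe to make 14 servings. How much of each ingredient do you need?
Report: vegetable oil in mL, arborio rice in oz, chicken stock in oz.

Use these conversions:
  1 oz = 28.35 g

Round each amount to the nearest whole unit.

vegetable oil: 373 mL; arborio rice: 13 oz; chicken stock: 41 oz

Scaling factor: 14/3.
vegetable oil: 80 mL × 14/3 ≈ 373 mL
arborio rice: 80 g × 14/3 ÷ 28.35 g/oz ≈ 13 oz
chicken stock: 250 g × 14/3 ÷ 28.35 g/oz ≈ 41 oz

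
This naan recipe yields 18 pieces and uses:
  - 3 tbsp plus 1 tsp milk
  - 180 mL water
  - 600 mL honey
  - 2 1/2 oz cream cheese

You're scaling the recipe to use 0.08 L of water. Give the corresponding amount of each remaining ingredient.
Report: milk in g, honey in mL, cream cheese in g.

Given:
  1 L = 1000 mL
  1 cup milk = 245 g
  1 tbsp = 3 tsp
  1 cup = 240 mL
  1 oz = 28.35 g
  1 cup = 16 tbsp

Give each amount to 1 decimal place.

milk: 22.7 g; honey: 266.7 mL; cream cheese: 31.5 g

The original recipe has 0.18 L of water, so the scaling factor is 0.08 ÷ 0.18 = 4/9.
milk: (3 tbsp + 1 tsp = 10/3 tbsp) × 4/9 ÷ 16 tbsp/cup × 245 g/cup ≈ 22.7 g
honey: 600 mL × 4/9 ≈ 266.7 mL
cream cheese: 2.5 oz × 4/9 × 28.35 g/oz = 31.5 g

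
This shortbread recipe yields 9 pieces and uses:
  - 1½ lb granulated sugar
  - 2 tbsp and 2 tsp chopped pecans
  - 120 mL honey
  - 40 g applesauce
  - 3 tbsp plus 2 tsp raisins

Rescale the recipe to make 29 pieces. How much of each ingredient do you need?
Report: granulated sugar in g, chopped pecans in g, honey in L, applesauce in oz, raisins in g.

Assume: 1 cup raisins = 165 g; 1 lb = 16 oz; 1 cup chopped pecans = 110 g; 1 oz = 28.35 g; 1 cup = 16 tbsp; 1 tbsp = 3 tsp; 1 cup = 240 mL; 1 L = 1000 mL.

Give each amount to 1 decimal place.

Scaling factor: 29/9.
granulated sugar: 1.5 lb × 29/9 × 16 oz/lb × 28.35 g/oz = 2192.4 g
chopped pecans: (2 tbsp + 2 tsp = 8/3 tbsp) × 29/9 ÷ 16 tbsp/cup × 110 g/cup ≈ 59.1 g
honey: 120 mL × 29/9 ÷ 1000 mL/L ≈ 0.4 L
applesauce: 40 g × 29/9 ÷ 28.35 g/oz ≈ 4.5 oz
raisins: (3 tbsp + 2 tsp = 11/3 tbsp) × 29/9 ÷ 16 tbsp/cup × 165 g/cup ≈ 121.8 g

granulated sugar: 2192.4 g; chopped pecans: 59.1 g; honey: 0.4 L; applesauce: 4.5 oz; raisins: 121.8 g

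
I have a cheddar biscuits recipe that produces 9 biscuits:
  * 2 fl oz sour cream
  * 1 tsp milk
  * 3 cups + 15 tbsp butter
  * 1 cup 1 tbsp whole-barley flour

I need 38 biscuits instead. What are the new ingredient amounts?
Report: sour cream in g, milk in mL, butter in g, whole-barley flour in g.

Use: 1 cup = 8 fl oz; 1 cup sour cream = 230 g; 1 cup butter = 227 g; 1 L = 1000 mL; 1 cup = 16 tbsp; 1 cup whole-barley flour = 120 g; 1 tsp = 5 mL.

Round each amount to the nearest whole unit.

Scaling factor: 38/9.
sour cream: 2 fl oz × 38/9 ÷ 8 fl oz/cup × 230 g/cup ≈ 243 g
milk: 1 tsp × 38/9 × 5 mL/tsp ≈ 21 mL
butter: (3 cup + 15 tbsp = 3.9375 cup) × 38/9 × 227 g/cup ≈ 3774 g
whole-barley flour: (1 cup + 1 tbsp = 1.0625 cup) × 38/9 × 120 g/cup ≈ 538 g

sour cream: 243 g; milk: 21 mL; butter: 3774 g; whole-barley flour: 538 g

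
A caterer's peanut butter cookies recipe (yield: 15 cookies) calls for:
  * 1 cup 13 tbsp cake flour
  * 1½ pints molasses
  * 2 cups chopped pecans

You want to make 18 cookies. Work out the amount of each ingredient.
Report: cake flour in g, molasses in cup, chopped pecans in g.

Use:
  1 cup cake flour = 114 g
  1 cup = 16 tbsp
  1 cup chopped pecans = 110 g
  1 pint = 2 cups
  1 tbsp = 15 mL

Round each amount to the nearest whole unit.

cake flour: 248 g; molasses: 4 cup; chopped pecans: 264 g

Scaling factor: 18/15 = 6/5 = 1.2.
cake flour: (1 cup + 13 tbsp = 1.8125 cup) × 6/5 × 114 g/cup ≈ 248 g
molasses: 1.5 pint × 6/5 × 2 cup/pint ≈ 4 cup
chopped pecans: 2 cup × 6/5 × 110 g/cup = 264 g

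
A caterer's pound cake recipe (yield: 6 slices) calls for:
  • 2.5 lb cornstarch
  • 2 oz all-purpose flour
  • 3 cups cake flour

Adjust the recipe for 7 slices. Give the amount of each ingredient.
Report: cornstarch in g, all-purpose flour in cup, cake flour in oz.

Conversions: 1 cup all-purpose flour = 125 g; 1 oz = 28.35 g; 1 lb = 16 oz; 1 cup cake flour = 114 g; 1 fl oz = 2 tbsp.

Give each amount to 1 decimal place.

cornstarch: 1323.0 g; all-purpose flour: 0.5 cup; cake flour: 14.1 oz

Scaling factor: 7/6.
cornstarch: 2.5 lb × 7/6 × 16 oz/lb × 28.35 g/oz = 1323.0 g
all-purpose flour: 2 oz × 7/6 × 28.35 g/oz ÷ 125 g/cup ≈ 0.5 cup
cake flour: 3 cup × 7/6 × 114 g/cup ÷ 28.35 g/oz ≈ 14.1 oz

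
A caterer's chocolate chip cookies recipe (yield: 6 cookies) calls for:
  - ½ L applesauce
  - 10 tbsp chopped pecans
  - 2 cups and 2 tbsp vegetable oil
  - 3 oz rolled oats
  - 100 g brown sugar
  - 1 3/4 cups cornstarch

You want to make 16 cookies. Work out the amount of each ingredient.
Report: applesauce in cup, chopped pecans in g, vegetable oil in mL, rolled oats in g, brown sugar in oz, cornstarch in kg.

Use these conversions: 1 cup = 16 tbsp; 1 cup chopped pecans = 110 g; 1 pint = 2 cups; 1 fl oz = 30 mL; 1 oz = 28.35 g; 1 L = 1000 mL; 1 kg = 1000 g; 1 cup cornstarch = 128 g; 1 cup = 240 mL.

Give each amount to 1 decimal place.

applesauce: 5.6 cup; chopped pecans: 183.3 g; vegetable oil: 1360.0 mL; rolled oats: 226.8 g; brown sugar: 9.4 oz; cornstarch: 0.6 kg

Scaling factor: 16/6 = 8/3.
applesauce: 0.5 L × 8/3 × 1000 mL/L ÷ 240 mL/cup ≈ 5.6 cup
chopped pecans: 10 tbsp × 8/3 ÷ 16 tbsp/cup × 110 g/cup ≈ 183.3 g
vegetable oil: (2 cup + 2 tbsp = 2.125 cup) × 8/3 × 240 mL/cup = 1360.0 mL
rolled oats: 3 oz × 8/3 × 28.35 g/oz = 226.8 g
brown sugar: 100 g × 8/3 ÷ 28.35 g/oz ≈ 9.4 oz
cornstarch: 1.75 cup × 8/3 × 128 g/cup ÷ 1000 g/kg ≈ 0.6 kg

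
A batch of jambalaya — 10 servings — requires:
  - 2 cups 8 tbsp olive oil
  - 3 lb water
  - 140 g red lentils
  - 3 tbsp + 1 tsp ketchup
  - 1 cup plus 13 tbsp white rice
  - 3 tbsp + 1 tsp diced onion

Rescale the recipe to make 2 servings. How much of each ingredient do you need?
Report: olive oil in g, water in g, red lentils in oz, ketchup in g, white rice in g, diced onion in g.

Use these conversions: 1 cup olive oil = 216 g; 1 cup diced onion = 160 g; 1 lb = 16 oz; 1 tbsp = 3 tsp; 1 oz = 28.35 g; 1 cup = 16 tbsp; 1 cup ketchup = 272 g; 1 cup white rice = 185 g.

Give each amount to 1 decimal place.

Scaling factor: 2/10 = 1/5 = 0.2.
olive oil: (2 cup + 8 tbsp = 2.5 cup) × 1/5 × 216 g/cup = 108.0 g
water: 3 lb × 1/5 × 16 oz/lb × 28.35 g/oz ≈ 272.2 g
red lentils: 140 g × 1/5 ÷ 28.35 g/oz ≈ 1.0 oz
ketchup: (3 tbsp + 1 tsp = 10/3 tbsp) × 1/5 ÷ 16 tbsp/cup × 272 g/cup ≈ 11.3 g
white rice: (1 cup + 13 tbsp = 1.8125 cup) × 1/5 × 185 g/cup ≈ 67.1 g
diced onion: (3 tbsp + 1 tsp = 10/3 tbsp) × 1/5 ÷ 16 tbsp/cup × 160 g/cup ≈ 6.7 g

olive oil: 108.0 g; water: 272.2 g; red lentils: 1.0 oz; ketchup: 11.3 g; white rice: 67.1 g; diced onion: 6.7 g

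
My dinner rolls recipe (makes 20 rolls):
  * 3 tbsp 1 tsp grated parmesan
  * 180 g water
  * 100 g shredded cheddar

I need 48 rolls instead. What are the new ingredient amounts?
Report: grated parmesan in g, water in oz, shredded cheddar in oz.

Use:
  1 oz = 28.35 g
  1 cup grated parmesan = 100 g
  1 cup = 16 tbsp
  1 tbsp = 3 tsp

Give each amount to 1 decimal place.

Scaling factor: 48/20 = 12/5 = 2.4.
grated parmesan: (3 tbsp + 1 tsp = 10/3 tbsp) × 12/5 ÷ 16 tbsp/cup × 100 g/cup = 50.0 g
water: 180 g × 12/5 ÷ 28.35 g/oz ≈ 15.2 oz
shredded cheddar: 100 g × 12/5 ÷ 28.35 g/oz ≈ 8.5 oz

grated parmesan: 50.0 g; water: 15.2 oz; shredded cheddar: 8.5 oz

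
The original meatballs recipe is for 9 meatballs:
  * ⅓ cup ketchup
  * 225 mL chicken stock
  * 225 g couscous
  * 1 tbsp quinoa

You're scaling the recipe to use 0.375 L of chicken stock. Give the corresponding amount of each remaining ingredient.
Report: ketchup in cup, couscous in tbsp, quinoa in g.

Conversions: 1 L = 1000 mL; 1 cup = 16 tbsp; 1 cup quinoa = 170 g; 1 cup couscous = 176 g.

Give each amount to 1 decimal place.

ketchup: 0.6 cup; couscous: 34.1 tbsp; quinoa: 17.7 g

The original recipe has 0.225 L of chicken stock, so the scaling factor is 0.375 ÷ 0.225 = 5/3.
ketchup: 1/3 cup × 5/3 ≈ 0.6 cup
couscous: 225 g × 5/3 ÷ 176 g/cup × 16 tbsp/cup ≈ 34.1 tbsp
quinoa: 1 tbsp × 5/3 ÷ 16 tbsp/cup × 170 g/cup ≈ 17.7 g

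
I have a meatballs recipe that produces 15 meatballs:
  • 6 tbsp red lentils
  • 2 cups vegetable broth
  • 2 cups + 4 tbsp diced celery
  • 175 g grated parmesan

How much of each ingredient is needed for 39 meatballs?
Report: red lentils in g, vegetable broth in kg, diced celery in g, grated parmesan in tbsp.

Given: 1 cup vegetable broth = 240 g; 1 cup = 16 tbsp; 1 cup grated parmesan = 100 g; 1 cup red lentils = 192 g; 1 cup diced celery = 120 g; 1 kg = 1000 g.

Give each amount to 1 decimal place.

red lentils: 187.2 g; vegetable broth: 1.2 kg; diced celery: 702.0 g; grated parmesan: 72.8 tbsp

Scaling factor: 39/15 = 13/5 = 2.6.
red lentils: 6 tbsp × 13/5 ÷ 16 tbsp/cup × 192 g/cup = 187.2 g
vegetable broth: 2 cup × 13/5 × 240 g/cup ÷ 1000 g/kg ≈ 1.2 kg
diced celery: (2 cup + 4 tbsp = 2.25 cup) × 13/5 × 120 g/cup = 702.0 g
grated parmesan: 175 g × 13/5 ÷ 100 g/cup × 16 tbsp/cup = 72.8 tbsp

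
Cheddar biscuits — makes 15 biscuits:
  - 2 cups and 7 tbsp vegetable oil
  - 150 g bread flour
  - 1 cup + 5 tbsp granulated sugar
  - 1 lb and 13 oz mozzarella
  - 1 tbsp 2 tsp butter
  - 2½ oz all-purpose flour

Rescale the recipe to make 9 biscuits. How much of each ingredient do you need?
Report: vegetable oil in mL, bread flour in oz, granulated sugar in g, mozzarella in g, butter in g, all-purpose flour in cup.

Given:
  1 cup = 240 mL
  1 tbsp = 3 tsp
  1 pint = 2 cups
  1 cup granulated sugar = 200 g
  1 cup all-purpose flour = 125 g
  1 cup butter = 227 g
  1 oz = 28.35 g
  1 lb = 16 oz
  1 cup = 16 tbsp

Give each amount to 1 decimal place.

Scaling factor: 9/15 = 3/5 = 0.6.
vegetable oil: (2 cup + 7 tbsp = 2.4375 cup) × 3/5 × 240 mL/cup = 351.0 mL
bread flour: 150 g × 3/5 ÷ 28.35 g/oz ≈ 3.2 oz
granulated sugar: (1 cup + 5 tbsp = 1.3125 cup) × 3/5 × 200 g/cup = 157.5 g
mozzarella: (1 lb + 13 oz = 1.8125 lb) × 3/5 × 16 oz/lb × 28.35 g/oz ≈ 493.3 g
butter: (1 tbsp + 2 tsp = 5/3 tbsp) × 3/5 ÷ 16 tbsp/cup × 227 g/cup ≈ 14.2 g
all-purpose flour: 2.5 oz × 3/5 × 28.35 g/oz ÷ 125 g/cup ≈ 0.3 cup

vegetable oil: 351.0 mL; bread flour: 3.2 oz; granulated sugar: 157.5 g; mozzarella: 493.3 g; butter: 14.2 g; all-purpose flour: 0.3 cup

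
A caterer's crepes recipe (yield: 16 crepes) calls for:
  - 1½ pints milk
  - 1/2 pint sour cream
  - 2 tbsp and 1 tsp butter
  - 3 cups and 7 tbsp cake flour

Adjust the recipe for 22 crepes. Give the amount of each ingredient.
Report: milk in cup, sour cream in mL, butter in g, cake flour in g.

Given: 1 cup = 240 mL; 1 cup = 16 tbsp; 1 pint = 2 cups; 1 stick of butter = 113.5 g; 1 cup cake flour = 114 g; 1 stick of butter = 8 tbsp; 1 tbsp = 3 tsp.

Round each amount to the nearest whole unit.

milk: 4 cup; sour cream: 330 mL; butter: 46 g; cake flour: 539 g

Scaling factor: 22/16 = 11/8 = 1.375.
milk: 1.5 pint × 11/8 × 2 cup/pint ≈ 4 cup
sour cream: 0.5 pint × 11/8 × 2 cup/pint × 240 mL/cup = 330 mL
butter: (2 tbsp + 1 tsp = 7/3 tbsp) × 11/8 ÷ 8 tbsp/stick × 113.5 g/stick ≈ 46 g
cake flour: (3 cup + 7 tbsp = 3.4375 cup) × 11/8 × 114 g/cup ≈ 539 g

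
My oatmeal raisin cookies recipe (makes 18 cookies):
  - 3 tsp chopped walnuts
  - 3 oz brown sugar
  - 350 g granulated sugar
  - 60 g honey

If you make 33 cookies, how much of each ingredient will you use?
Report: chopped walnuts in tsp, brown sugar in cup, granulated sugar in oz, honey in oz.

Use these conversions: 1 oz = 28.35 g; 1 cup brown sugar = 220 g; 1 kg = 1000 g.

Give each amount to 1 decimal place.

chopped walnuts: 5.5 tsp; brown sugar: 0.7 cup; granulated sugar: 22.6 oz; honey: 3.9 oz

Scaling factor: 33/18 = 11/6.
chopped walnuts: 3 tsp × 11/6 = 5.5 tsp
brown sugar: 3 oz × 11/6 × 28.35 g/oz ÷ 220 g/cup ≈ 0.7 cup
granulated sugar: 350 g × 11/6 ÷ 28.35 g/oz ≈ 22.6 oz
honey: 60 g × 11/6 ÷ 28.35 g/oz ≈ 3.9 oz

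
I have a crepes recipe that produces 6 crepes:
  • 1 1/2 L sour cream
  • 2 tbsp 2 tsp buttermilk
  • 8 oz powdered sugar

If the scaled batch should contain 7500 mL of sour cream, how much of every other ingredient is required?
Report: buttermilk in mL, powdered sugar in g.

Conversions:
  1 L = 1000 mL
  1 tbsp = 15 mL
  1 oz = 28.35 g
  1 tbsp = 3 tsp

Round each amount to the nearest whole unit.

The original recipe has 1500 mL of sour cream, so the scaling factor is 7500 ÷ 1500 = 5.
buttermilk: (2 tbsp + 2 tsp = 8/3 tbsp) × 5 × 15 mL/tbsp = 200 mL
powdered sugar: 8 oz × 5 × 28.35 g/oz = 1134 g

buttermilk: 200 mL; powdered sugar: 1134 g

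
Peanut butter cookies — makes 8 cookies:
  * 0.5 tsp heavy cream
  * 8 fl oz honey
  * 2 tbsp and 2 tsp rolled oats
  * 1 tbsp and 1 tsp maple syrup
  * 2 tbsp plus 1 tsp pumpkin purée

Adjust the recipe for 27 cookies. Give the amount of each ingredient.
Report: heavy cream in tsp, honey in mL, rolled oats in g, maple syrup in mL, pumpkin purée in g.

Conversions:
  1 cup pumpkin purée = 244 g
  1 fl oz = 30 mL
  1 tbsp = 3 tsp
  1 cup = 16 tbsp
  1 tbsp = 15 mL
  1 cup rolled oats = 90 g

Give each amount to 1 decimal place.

heavy cream: 1.7 tsp; honey: 810.0 mL; rolled oats: 50.6 g; maple syrup: 67.5 mL; pumpkin purée: 120.1 g

Scaling factor: 27/8 = 3.375.
heavy cream: 0.5 tsp × 27/8 ≈ 1.7 tsp
honey: 8 fl oz × 27/8 × 30 mL/fl oz = 810.0 mL
rolled oats: (2 tbsp + 2 tsp = 8/3 tbsp) × 27/8 ÷ 16 tbsp/cup × 90 g/cup ≈ 50.6 g
maple syrup: (1 tbsp + 1 tsp = 4/3 tbsp) × 27/8 × 15 mL/tbsp = 67.5 mL
pumpkin purée: (2 tbsp + 1 tsp = 7/3 tbsp) × 27/8 ÷ 16 tbsp/cup × 244 g/cup ≈ 120.1 g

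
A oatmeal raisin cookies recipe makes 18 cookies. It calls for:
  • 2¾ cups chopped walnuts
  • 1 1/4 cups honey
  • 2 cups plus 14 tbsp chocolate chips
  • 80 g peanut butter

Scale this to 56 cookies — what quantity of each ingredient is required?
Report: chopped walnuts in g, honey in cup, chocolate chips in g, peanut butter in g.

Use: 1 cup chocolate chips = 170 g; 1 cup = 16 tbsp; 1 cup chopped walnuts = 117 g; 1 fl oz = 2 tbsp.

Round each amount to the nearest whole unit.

chopped walnuts: 1001 g; honey: 4 cup; chocolate chips: 1521 g; peanut butter: 249 g

Scaling factor: 56/18 = 28/9.
chopped walnuts: 2.75 cup × 28/9 × 117 g/cup = 1001 g
honey: 1.25 cup × 28/9 ≈ 4 cup
chocolate chips: (2 cup + 14 tbsp = 2.875 cup) × 28/9 × 170 g/cup ≈ 1521 g
peanut butter: 80 g × 28/9 ≈ 249 g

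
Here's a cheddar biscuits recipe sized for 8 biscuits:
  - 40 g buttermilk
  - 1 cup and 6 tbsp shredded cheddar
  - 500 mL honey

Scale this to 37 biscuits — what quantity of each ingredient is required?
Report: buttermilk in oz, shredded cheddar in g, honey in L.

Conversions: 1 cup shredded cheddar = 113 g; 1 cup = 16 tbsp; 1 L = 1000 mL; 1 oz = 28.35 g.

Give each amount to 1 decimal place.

Scaling factor: 37/8 = 4.625.
buttermilk: 40 g × 37/8 ÷ 28.35 g/oz ≈ 6.5 oz
shredded cheddar: (1 cup + 6 tbsp = 1.375 cup) × 37/8 × 113 g/cup ≈ 718.6 g
honey: 500 mL × 37/8 ÷ 1000 mL/L ≈ 2.3 L

buttermilk: 6.5 oz; shredded cheddar: 718.6 g; honey: 2.3 L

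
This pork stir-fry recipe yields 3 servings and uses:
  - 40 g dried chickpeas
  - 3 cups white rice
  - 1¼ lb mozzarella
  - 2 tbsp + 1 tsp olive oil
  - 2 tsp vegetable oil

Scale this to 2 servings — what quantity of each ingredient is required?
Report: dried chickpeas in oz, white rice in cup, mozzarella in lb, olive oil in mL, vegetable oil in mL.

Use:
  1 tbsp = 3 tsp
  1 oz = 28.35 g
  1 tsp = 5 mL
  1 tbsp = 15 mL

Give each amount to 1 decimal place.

dried chickpeas: 0.9 oz; white rice: 2.0 cup; mozzarella: 0.8 lb; olive oil: 23.3 mL; vegetable oil: 6.7 mL

Scaling factor: 2/3.
dried chickpeas: 40 g × 2/3 ÷ 28.35 g/oz ≈ 0.9 oz
white rice: 3 cup × 2/3 = 2.0 cup
mozzarella: 1.25 lb × 2/3 ≈ 0.8 lb
olive oil: (2 tbsp + 1 tsp = 7/3 tbsp) × 2/3 × 15 mL/tbsp ≈ 23.3 mL
vegetable oil: 2 tsp × 2/3 × 5 mL/tsp ≈ 6.7 mL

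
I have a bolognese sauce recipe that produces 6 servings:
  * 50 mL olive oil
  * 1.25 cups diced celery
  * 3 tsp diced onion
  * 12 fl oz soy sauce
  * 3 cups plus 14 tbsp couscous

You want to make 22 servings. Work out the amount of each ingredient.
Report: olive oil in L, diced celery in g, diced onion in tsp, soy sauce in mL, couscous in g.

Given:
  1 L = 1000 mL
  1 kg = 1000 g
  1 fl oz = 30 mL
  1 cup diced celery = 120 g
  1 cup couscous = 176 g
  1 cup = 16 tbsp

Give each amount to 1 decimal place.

Scaling factor: 22/6 = 11/3.
olive oil: 50 mL × 11/3 ÷ 1000 mL/L ≈ 0.2 L
diced celery: 1.25 cup × 11/3 × 120 g/cup = 550.0 g
diced onion: 3 tsp × 11/3 = 11.0 tsp
soy sauce: 12 fl oz × 11/3 × 30 mL/fl oz = 1320.0 mL
couscous: (3 cup + 14 tbsp = 3.875 cup) × 11/3 × 176 g/cup ≈ 2500.7 g

olive oil: 0.2 L; diced celery: 550.0 g; diced onion: 11.0 tsp; soy sauce: 1320.0 mL; couscous: 2500.7 g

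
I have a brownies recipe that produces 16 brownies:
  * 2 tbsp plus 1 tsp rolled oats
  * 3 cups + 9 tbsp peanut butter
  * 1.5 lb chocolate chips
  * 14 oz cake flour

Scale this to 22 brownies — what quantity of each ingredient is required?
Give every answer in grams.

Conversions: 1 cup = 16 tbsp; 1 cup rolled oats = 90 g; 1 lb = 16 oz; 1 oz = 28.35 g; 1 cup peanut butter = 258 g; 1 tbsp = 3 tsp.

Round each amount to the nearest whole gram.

rolled oats: 18 g; peanut butter: 1264 g; chocolate chips: 936 g; cake flour: 546 g

Scaling factor: 22/16 = 11/8 = 1.375.
rolled oats: (2 tbsp + 1 tsp = 7/3 tbsp) × 11/8 ÷ 16 tbsp/cup × 90 g/cup ≈ 18 g
peanut butter: (3 cup + 9 tbsp = 3.5625 cup) × 11/8 × 258 g/cup ≈ 1264 g
chocolate chips: 1.5 lb × 11/8 × 16 oz/lb × 28.35 g/oz ≈ 936 g
cake flour: 14 oz × 11/8 × 28.35 g/oz ≈ 546 g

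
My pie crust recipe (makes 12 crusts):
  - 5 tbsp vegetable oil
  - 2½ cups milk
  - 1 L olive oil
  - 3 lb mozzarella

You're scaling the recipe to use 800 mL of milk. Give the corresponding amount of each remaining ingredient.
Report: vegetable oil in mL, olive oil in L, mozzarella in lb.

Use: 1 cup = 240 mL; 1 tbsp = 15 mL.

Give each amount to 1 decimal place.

vegetable oil: 100.0 mL; olive oil: 1.3 L; mozzarella: 4.0 lb

The original recipe has 600 mL of milk, so the scaling factor is 800 ÷ 600 = 4/3.
vegetable oil: 5 tbsp × 4/3 × 15 mL/tbsp = 100.0 mL
olive oil: 1 L × 4/3 ≈ 1.3 L
mozzarella: 3 lb × 4/3 = 4.0 lb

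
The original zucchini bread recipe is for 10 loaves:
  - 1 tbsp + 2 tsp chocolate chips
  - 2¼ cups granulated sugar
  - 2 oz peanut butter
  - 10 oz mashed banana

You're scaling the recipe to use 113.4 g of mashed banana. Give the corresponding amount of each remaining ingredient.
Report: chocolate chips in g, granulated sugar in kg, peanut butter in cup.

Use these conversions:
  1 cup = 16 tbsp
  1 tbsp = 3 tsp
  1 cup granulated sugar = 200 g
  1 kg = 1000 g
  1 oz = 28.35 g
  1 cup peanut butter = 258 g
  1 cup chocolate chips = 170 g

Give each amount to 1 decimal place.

chocolate chips: 7.1 g; granulated sugar: 0.2 kg; peanut butter: 0.1 cup

The original recipe has 283.5 g of mashed banana, so the scaling factor is 113.4 ÷ 283.5 = 2/5 = 0.4.
chocolate chips: (1 tbsp + 2 tsp = 5/3 tbsp) × 2/5 ÷ 16 tbsp/cup × 170 g/cup ≈ 7.1 g
granulated sugar: 2.25 cup × 2/5 × 200 g/cup ÷ 1000 g/kg ≈ 0.2 kg
peanut butter: 2 oz × 2/5 × 28.35 g/oz ÷ 258 g/cup ≈ 0.1 cup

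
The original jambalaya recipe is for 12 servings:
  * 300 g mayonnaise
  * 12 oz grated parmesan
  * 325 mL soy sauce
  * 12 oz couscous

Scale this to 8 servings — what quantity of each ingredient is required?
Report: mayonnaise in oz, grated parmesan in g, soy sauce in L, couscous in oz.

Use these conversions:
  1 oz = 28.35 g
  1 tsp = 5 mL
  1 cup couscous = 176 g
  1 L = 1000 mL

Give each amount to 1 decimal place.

Scaling factor: 8/12 = 2/3.
mayonnaise: 300 g × 2/3 ÷ 28.35 g/oz ≈ 7.1 oz
grated parmesan: 12 oz × 2/3 × 28.35 g/oz = 226.8 g
soy sauce: 325 mL × 2/3 ÷ 1000 mL/L ≈ 0.2 L
couscous: 12 oz × 2/3 = 8.0 oz

mayonnaise: 7.1 oz; grated parmesan: 226.8 g; soy sauce: 0.2 L; couscous: 8.0 oz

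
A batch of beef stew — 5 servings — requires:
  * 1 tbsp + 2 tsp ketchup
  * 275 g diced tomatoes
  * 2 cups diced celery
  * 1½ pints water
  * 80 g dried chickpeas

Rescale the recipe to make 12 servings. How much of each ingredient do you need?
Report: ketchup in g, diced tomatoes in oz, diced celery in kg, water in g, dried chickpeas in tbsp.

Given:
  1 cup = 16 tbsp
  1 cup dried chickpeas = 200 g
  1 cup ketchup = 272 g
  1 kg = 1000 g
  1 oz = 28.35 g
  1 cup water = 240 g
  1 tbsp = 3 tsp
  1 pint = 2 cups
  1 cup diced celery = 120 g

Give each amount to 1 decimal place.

ketchup: 68.0 g; diced tomatoes: 23.3 oz; diced celery: 0.6 kg; water: 1728.0 g; dried chickpeas: 15.4 tbsp

Scaling factor: 12/5 = 2.4.
ketchup: (1 tbsp + 2 tsp = 5/3 tbsp) × 12/5 ÷ 16 tbsp/cup × 272 g/cup = 68.0 g
diced tomatoes: 275 g × 12/5 ÷ 28.35 g/oz ≈ 23.3 oz
diced celery: 2 cup × 12/5 × 120 g/cup ÷ 1000 g/kg ≈ 0.6 kg
water: 1.5 pint × 12/5 × 2 cup/pint × 240 g/cup = 1728.0 g
dried chickpeas: 80 g × 12/5 ÷ 200 g/cup × 16 tbsp/cup ≈ 15.4 tbsp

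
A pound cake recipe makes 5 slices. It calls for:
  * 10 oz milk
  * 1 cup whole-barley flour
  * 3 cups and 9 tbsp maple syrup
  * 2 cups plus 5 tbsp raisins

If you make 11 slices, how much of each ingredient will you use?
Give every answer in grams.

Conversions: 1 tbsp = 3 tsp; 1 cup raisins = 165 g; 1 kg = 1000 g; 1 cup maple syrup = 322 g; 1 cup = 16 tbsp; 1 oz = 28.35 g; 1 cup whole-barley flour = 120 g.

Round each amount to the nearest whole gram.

milk: 624 g; whole-barley flour: 264 g; maple syrup: 2524 g; raisins: 839 g

Scaling factor: 11/5 = 2.2.
milk: 10 oz × 11/5 × 28.35 g/oz ≈ 624 g
whole-barley flour: 1 cup × 11/5 × 120 g/cup = 264 g
maple syrup: (3 cup + 9 tbsp = 3.5625 cup) × 11/5 × 322 g/cup ≈ 2524 g
raisins: (2 cup + 5 tbsp = 2.3125 cup) × 11/5 × 165 g/cup ≈ 839 g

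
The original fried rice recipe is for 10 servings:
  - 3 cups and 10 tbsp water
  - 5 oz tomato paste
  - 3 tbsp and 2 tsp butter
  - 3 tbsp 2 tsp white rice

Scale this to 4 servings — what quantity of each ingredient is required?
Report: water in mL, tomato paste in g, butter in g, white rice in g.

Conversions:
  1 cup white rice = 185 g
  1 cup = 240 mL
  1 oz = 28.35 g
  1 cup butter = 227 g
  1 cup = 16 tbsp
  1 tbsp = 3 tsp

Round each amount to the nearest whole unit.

water: 348 mL; tomato paste: 57 g; butter: 21 g; white rice: 17 g

Scaling factor: 4/10 = 2/5 = 0.4.
water: (3 cup + 10 tbsp = 3.625 cup) × 2/5 × 240 mL/cup = 348 mL
tomato paste: 5 oz × 2/5 × 28.35 g/oz ≈ 57 g
butter: (3 tbsp + 2 tsp = 11/3 tbsp) × 2/5 ÷ 16 tbsp/cup × 227 g/cup ≈ 21 g
white rice: (3 tbsp + 2 tsp = 11/3 tbsp) × 2/5 ÷ 16 tbsp/cup × 185 g/cup ≈ 17 g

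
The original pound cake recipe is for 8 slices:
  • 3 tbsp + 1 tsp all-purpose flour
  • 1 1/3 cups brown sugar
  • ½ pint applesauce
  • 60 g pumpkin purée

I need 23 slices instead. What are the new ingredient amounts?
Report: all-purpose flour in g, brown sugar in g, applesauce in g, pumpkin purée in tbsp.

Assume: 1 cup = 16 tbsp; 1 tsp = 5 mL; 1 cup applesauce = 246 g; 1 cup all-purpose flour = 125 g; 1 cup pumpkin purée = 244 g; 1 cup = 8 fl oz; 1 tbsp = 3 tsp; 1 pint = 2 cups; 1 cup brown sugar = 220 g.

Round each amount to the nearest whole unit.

Scaling factor: 23/8 = 2.875.
all-purpose flour: (3 tbsp + 1 tsp = 10/3 tbsp) × 23/8 ÷ 16 tbsp/cup × 125 g/cup ≈ 75 g
brown sugar: 4/3 cup × 23/8 × 220 g/cup ≈ 843 g
applesauce: 0.5 pint × 23/8 × 2 cup/pint × 246 g/cup ≈ 707 g
pumpkin purée: 60 g × 23/8 ÷ 244 g/cup × 16 tbsp/cup ≈ 11 tbsp

all-purpose flour: 75 g; brown sugar: 843 g; applesauce: 707 g; pumpkin purée: 11 tbsp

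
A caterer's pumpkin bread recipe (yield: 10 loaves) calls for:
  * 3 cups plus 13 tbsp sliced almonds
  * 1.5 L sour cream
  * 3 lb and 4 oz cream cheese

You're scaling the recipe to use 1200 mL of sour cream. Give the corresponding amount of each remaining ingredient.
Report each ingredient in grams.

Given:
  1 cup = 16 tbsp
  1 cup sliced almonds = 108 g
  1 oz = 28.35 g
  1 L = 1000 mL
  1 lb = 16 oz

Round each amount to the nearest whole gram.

sliced almonds: 329 g; cream cheese: 1179 g

The original recipe has 1500 mL of sour cream, so the scaling factor is 1200 ÷ 1500 = 4/5 = 0.8.
sliced almonds: (3 cup + 13 tbsp = 3.8125 cup) × 4/5 × 108 g/cup ≈ 329 g
cream cheese: (3 lb + 4 oz = 3.25 lb) × 4/5 × 16 oz/lb × 28.35 g/oz ≈ 1179 g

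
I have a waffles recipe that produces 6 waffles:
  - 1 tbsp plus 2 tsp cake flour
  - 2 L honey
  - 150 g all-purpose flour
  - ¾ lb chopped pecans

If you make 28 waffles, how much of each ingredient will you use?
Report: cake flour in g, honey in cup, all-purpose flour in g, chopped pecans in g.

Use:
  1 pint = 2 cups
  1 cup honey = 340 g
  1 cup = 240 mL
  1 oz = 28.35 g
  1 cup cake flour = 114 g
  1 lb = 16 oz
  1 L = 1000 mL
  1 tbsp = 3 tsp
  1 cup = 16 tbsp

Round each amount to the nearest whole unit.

Scaling factor: 28/6 = 14/3.
cake flour: (1 tbsp + 2 tsp = 5/3 tbsp) × 14/3 ÷ 16 tbsp/cup × 114 g/cup ≈ 55 g
honey: 2 L × 14/3 × 1000 mL/L ÷ 240 mL/cup ≈ 39 cup
all-purpose flour: 150 g × 14/3 = 700 g
chopped pecans: 0.75 lb × 14/3 × 16 oz/lb × 28.35 g/oz ≈ 1588 g

cake flour: 55 g; honey: 39 cup; all-purpose flour: 700 g; chopped pecans: 1588 g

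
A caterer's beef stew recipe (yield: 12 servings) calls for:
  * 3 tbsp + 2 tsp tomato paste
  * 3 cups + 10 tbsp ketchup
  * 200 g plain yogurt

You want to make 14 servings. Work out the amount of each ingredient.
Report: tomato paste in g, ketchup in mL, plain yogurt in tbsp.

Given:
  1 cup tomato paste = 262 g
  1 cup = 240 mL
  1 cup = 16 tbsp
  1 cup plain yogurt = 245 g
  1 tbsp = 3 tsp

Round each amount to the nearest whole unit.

Scaling factor: 14/12 = 7/6.
tomato paste: (3 tbsp + 2 tsp = 11/3 tbsp) × 7/6 ÷ 16 tbsp/cup × 262 g/cup ≈ 70 g
ketchup: (3 cup + 10 tbsp = 3.625 cup) × 7/6 × 240 mL/cup = 1015 mL
plain yogurt: 200 g × 7/6 ÷ 245 g/cup × 16 tbsp/cup ≈ 15 tbsp

tomato paste: 70 g; ketchup: 1015 mL; plain yogurt: 15 tbsp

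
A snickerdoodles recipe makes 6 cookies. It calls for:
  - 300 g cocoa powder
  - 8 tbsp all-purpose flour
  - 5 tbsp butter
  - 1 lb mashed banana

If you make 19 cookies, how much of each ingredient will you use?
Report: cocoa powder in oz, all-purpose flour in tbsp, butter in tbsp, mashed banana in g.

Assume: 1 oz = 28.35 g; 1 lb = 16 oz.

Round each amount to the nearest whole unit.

Scaling factor: 19/6.
cocoa powder: 300 g × 19/6 ÷ 28.35 g/oz ≈ 34 oz
all-purpose flour: 8 tbsp × 19/6 ≈ 25 tbsp
butter: 5 tbsp × 19/6 ≈ 16 tbsp
mashed banana: 1 lb × 19/6 × 16 oz/lb × 28.35 g/oz ≈ 1436 g

cocoa powder: 34 oz; all-purpose flour: 25 tbsp; butter: 16 tbsp; mashed banana: 1436 g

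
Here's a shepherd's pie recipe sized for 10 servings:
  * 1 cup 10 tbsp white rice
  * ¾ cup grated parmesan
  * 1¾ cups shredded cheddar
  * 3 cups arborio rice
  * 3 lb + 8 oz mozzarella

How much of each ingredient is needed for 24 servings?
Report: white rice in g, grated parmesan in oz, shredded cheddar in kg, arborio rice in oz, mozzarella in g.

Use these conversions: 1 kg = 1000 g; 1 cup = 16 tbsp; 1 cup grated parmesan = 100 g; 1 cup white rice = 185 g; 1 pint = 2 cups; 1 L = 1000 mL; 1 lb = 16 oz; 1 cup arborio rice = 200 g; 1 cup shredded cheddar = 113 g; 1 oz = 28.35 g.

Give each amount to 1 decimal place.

Scaling factor: 24/10 = 12/5 = 2.4.
white rice: (1 cup + 10 tbsp = 1.625 cup) × 12/5 × 185 g/cup = 721.5 g
grated parmesan: 0.75 cup × 12/5 × 100 g/cup ÷ 28.35 g/oz ≈ 6.3 oz
shredded cheddar: 1.75 cup × 12/5 × 113 g/cup ÷ 1000 g/kg ≈ 0.5 kg
arborio rice: 3 cup × 12/5 × 200 g/cup ÷ 28.35 g/oz ≈ 50.8 oz
mozzarella: (3 lb + 8 oz = 3.5 lb) × 12/5 × 16 oz/lb × 28.35 g/oz ≈ 3810.2 g

white rice: 721.5 g; grated parmesan: 6.3 oz; shredded cheddar: 0.5 kg; arborio rice: 50.8 oz; mozzarella: 3810.2 g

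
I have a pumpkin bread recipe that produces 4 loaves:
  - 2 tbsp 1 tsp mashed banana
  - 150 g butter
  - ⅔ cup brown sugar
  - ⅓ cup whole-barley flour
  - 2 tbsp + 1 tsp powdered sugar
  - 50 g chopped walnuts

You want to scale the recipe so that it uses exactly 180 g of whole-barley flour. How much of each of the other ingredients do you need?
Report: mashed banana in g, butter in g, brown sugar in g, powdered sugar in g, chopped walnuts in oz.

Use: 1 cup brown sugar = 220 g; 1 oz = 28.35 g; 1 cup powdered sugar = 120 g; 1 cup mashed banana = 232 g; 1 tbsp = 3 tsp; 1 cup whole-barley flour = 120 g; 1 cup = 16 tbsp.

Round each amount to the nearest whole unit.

The original recipe has 40 g of whole-barley flour, so the scaling factor is 180 ÷ 40 = 9/2 = 4.5.
mashed banana: (2 tbsp + 1 tsp = 7/3 tbsp) × 9/2 ÷ 16 tbsp/cup × 232 g/cup ≈ 152 g
butter: 150 g × 9/2 = 675 g
brown sugar: 2/3 cup × 9/2 × 220 g/cup = 660 g
powdered sugar: (2 tbsp + 1 tsp = 7/3 tbsp) × 9/2 ÷ 16 tbsp/cup × 120 g/cup ≈ 79 g
chopped walnuts: 50 g × 9/2 ÷ 28.35 g/oz ≈ 8 oz

mashed banana: 152 g; butter: 675 g; brown sugar: 660 g; powdered sugar: 79 g; chopped walnuts: 8 oz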